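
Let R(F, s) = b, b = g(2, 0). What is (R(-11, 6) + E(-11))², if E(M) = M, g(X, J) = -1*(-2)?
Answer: 81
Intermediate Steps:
g(X, J) = 2
b = 2
R(F, s) = 2
(R(-11, 6) + E(-11))² = (2 - 11)² = (-9)² = 81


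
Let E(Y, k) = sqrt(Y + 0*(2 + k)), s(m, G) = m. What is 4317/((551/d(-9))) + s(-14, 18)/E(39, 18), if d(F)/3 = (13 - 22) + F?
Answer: -233118/551 - 14*sqrt(39)/39 ≈ -425.32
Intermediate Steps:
d(F) = -27 + 3*F (d(F) = 3*((13 - 22) + F) = 3*(-9 + F) = -27 + 3*F)
E(Y, k) = sqrt(Y) (E(Y, k) = sqrt(Y + 0) = sqrt(Y))
4317/((551/d(-9))) + s(-14, 18)/E(39, 18) = 4317/((551/(-27 + 3*(-9)))) - 14*sqrt(39)/39 = 4317/((551/(-27 - 27))) - 14*sqrt(39)/39 = 4317/((551/(-54))) - 14*sqrt(39)/39 = 4317/((551*(-1/54))) - 14*sqrt(39)/39 = 4317/(-551/54) - 14*sqrt(39)/39 = 4317*(-54/551) - 14*sqrt(39)/39 = -233118/551 - 14*sqrt(39)/39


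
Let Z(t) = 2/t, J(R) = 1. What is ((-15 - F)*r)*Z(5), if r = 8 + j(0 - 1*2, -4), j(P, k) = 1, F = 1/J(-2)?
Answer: -288/5 ≈ -57.600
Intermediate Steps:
F = 1 (F = 1/1 = 1)
r = 9 (r = 8 + 1 = 9)
((-15 - F)*r)*Z(5) = ((-15 - 1*1)*9)*(2/5) = ((-15 - 1)*9)*(2*(⅕)) = -16*9*(⅖) = -144*⅖ = -288/5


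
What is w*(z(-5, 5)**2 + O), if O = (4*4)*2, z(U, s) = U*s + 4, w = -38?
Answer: -17974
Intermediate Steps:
z(U, s) = 4 + U*s
O = 32 (O = 16*2 = 32)
w*(z(-5, 5)**2 + O) = -38*((4 - 5*5)**2 + 32) = -38*((4 - 25)**2 + 32) = -38*((-21)**2 + 32) = -38*(441 + 32) = -38*473 = -17974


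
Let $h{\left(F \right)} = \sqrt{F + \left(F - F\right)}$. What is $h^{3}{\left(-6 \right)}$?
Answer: $- 6 i \sqrt{6} \approx - 14.697 i$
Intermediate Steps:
$h{\left(F \right)} = \sqrt{F}$ ($h{\left(F \right)} = \sqrt{F + 0} = \sqrt{F}$)
$h^{3}{\left(-6 \right)} = \left(\sqrt{-6}\right)^{3} = \left(i \sqrt{6}\right)^{3} = - 6 i \sqrt{6}$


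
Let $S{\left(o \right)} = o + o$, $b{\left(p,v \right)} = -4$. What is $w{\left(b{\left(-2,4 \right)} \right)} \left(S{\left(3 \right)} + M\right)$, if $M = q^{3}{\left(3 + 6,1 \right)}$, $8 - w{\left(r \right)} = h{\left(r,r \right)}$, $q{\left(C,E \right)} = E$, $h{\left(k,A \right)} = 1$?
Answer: $49$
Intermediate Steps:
$S{\left(o \right)} = 2 o$
$w{\left(r \right)} = 7$ ($w{\left(r \right)} = 8 - 1 = 7$)
$M = 1$ ($M = 1^{3} = 1$)
$w{\left(b{\left(-2,4 \right)} \right)} \left(S{\left(3 \right)} + M\right) = 7 \left(2 \cdot 3 + 1\right) = 7 \left(6 + 1\right) = 7 \cdot 7 = 49$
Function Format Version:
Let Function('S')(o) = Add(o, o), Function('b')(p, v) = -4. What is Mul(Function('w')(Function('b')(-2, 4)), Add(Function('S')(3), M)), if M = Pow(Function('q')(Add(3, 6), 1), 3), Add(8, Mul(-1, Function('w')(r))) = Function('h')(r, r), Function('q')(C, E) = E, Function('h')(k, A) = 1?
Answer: 49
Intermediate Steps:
Function('S')(o) = Mul(2, o)
Function('w')(r) = 7 (Function('w')(r) = Add(8, Mul(-1, 1)) = Add(8, -1) = 7)
M = 1 (M = Pow(1, 3) = 1)
Mul(Function('w')(Function('b')(-2, 4)), Add(Function('S')(3), M)) = Mul(7, Add(Mul(2, 3), 1)) = Mul(7, Add(6, 1)) = Mul(7, 7) = 49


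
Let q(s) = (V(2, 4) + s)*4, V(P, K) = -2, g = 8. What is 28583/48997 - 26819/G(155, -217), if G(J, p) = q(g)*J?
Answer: -1207721783/182268840 ≈ -6.6260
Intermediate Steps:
q(s) = -8 + 4*s (q(s) = (-2 + s)*4 = -8 + 4*s)
G(J, p) = 24*J (G(J, p) = (-8 + 4*8)*J = (-8 + 32)*J = 24*J)
28583/48997 - 26819/G(155, -217) = 28583/48997 - 26819/(24*155) = 28583*(1/48997) - 26819/3720 = 28583/48997 - 26819*1/3720 = 28583/48997 - 26819/3720 = -1207721783/182268840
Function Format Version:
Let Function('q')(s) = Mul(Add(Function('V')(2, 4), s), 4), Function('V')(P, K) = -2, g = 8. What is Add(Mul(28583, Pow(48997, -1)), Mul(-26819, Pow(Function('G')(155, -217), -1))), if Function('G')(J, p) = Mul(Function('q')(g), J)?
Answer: Rational(-1207721783, 182268840) ≈ -6.6260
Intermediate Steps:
Function('q')(s) = Add(-8, Mul(4, s)) (Function('q')(s) = Mul(Add(-2, s), 4) = Add(-8, Mul(4, s)))
Function('G')(J, p) = Mul(24, J) (Function('G')(J, p) = Mul(Add(-8, Mul(4, 8)), J) = Mul(Add(-8, 32), J) = Mul(24, J))
Add(Mul(28583, Pow(48997, -1)), Mul(-26819, Pow(Function('G')(155, -217), -1))) = Add(Mul(28583, Pow(48997, -1)), Mul(-26819, Pow(Mul(24, 155), -1))) = Add(Mul(28583, Rational(1, 48997)), Mul(-26819, Pow(3720, -1))) = Add(Rational(28583, 48997), Mul(-26819, Rational(1, 3720))) = Add(Rational(28583, 48997), Rational(-26819, 3720)) = Rational(-1207721783, 182268840)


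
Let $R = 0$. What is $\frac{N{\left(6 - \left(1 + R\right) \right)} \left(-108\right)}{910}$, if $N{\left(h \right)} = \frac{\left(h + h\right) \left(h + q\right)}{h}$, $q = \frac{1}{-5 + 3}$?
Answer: $- \frac{486}{455} \approx -1.0681$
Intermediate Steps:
$q = - \frac{1}{2}$ ($q = \frac{1}{-2} = - \frac{1}{2} \approx -0.5$)
$N{\left(h \right)} = -1 + 2 h$ ($N{\left(h \right)} = \frac{\left(h + h\right) \left(h - \frac{1}{2}\right)}{h} = \frac{2 h \left(- \frac{1}{2} + h\right)}{h} = -1 + 2 h$)
$\frac{N{\left(6 - \left(1 + R\right) \right)} \left(-108\right)}{910} = \frac{\left(-1 + 2 \left(6 - \left(1 + 0\right)\right)\right) \left(-108\right)}{910} = \left(-1 + 2 \left(6 - 1\right)\right) \left(-108\right) \frac{1}{910} = \left(-1 + 2 \cdot 5\right) \left(-108\right) \frac{1}{910} = \left(-1 + 10\right) \left(-108\right) \frac{1}{910} = 9 \left(-108\right) \frac{1}{910} = \left(-972\right) \frac{1}{910} = - \frac{486}{455}$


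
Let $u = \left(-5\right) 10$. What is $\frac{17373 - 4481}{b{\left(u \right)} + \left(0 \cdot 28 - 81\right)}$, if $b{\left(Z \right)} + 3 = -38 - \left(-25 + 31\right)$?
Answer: $- \frac{3223}{32} \approx -100.72$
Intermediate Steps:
$u = -50$
$b{\left(Z \right)} = -47$ ($b{\left(Z \right)} = -3 - 44 = -47$)
$\frac{17373 - 4481}{b{\left(u \right)} + \left(0 \cdot 28 - 81\right)} = \frac{17373 - 4481}{-47 + \left(0 \cdot 28 - 81\right)} = \frac{12892}{-47 + \left(0 - 81\right)} = \frac{12892}{-47 - 81} = \frac{12892}{-128} = 12892 \left(- \frac{1}{128}\right) = - \frac{3223}{32}$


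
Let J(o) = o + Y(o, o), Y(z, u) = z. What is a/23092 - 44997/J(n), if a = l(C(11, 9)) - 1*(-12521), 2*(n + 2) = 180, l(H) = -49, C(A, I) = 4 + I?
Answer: -259218913/1016048 ≈ -255.12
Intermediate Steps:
n = 88 (n = -2 + (1/2)*180 = -2 + 90 = 88)
a = 12472 (a = -49 - 1*(-12521) = -49 + 12521 = 12472)
J(o) = 2*o (J(o) = o + o = 2*o)
a/23092 - 44997/J(n) = 12472/23092 - 44997/(2*88) = 12472*(1/23092) - 44997/176 = 3118/5773 - 44997*1/176 = 3118/5773 - 44997/176 = -259218913/1016048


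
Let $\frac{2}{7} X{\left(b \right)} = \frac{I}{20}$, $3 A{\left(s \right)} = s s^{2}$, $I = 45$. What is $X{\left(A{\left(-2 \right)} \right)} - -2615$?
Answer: $\frac{20983}{8} \approx 2622.9$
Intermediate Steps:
$A{\left(s \right)} = \frac{s^{3}}{3}$ ($A{\left(s \right)} = \frac{s s^{2}}{3} = \frac{s^{3}}{3}$)
$X{\left(b \right)} = \frac{63}{8}$ ($X{\left(b \right)} = \frac{7 \cdot \frac{45}{20}}{2} = \frac{7 \cdot 45 \cdot \frac{1}{20}}{2} = \frac{7}{2} \cdot \frac{9}{4} = \frac{63}{8}$)
$X{\left(A{\left(-2 \right)} \right)} - -2615 = \frac{63}{8} - -2615 = \frac{63}{8} + 2615 = \frac{20983}{8}$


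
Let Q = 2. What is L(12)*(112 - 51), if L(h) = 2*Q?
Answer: 244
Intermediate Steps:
L(h) = 4 (L(h) = 2*2 = 4)
L(12)*(112 - 51) = 4*(112 - 51) = 4*61 = 244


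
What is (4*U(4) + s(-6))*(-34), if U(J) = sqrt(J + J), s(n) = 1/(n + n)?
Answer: 17/6 - 272*sqrt(2) ≈ -381.83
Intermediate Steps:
s(n) = 1/(2*n)
U(J) = sqrt(2)*sqrt(J) (U(J) = sqrt(2*J) = sqrt(2)*sqrt(J))
(4*U(4) + s(-6))*(-34) = (4*(sqrt(2)*sqrt(4)) + (1/2)/(-6))*(-34) = (4*(sqrt(2)*2) + (1/2)*(-1/6))*(-34) = (4*(2*sqrt(2)) - 1/12)*(-34) = (8*sqrt(2) - 1/12)*(-34) = (-1/12 + 8*sqrt(2))*(-34) = 17/6 - 272*sqrt(2)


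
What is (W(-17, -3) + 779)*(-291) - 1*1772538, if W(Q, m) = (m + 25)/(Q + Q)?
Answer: -33983658/17 ≈ -1.9990e+6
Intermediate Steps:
W(Q, m) = (25 + m)/(2*Q) (W(Q, m) = (25 + m)/((2*Q)) = (25 + m)*(1/(2*Q)) = (25 + m)/(2*Q))
(W(-17, -3) + 779)*(-291) - 1*1772538 = ((1/2)*(25 - 3)/(-17) + 779)*(-291) - 1*1772538 = ((1/2)*(-1/17)*22 + 779)*(-291) - 1772538 = (-11/17 + 779)*(-291) - 1772538 = (13232/17)*(-291) - 1772538 = -3850512/17 - 1772538 = -33983658/17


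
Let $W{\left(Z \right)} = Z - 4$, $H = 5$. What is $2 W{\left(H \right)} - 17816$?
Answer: $-17814$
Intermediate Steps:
$W{\left(Z \right)} = -4 + Z$
$2 W{\left(H \right)} - 17816 = 2 \left(-4 + 5\right) - 17816 = 2 \cdot 1 - 17816 = 2 - 17816 = -17814$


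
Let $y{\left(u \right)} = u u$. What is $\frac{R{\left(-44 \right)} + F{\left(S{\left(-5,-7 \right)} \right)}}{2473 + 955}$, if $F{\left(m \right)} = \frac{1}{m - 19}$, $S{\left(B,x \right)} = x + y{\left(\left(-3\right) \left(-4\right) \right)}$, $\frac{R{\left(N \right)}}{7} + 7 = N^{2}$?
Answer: $\frac{1593355}{404504} \approx 3.939$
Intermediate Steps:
$y{\left(u \right)} = u^{2}$
$R{\left(N \right)} = -49 + 7 N^{2}$
$S{\left(B,x \right)} = 144 + x$ ($S{\left(B,x \right)} = x + \left(\left(-3\right) \left(-4\right)\right)^{2} = x + 12^{2} = x + 144 = 144 + x$)
$F{\left(m \right)} = \frac{1}{-19 + m}$
$\frac{R{\left(-44 \right)} + F{\left(S{\left(-5,-7 \right)} \right)}}{2473 + 955} = \frac{\left(-49 + 7 \left(-44\right)^{2}\right) + \frac{1}{-19 + \left(144 - 7\right)}}{2473 + 955} = \frac{\left(-49 + 7 \cdot 1936\right) + \frac{1}{-19 + 137}}{3428} = \left(\left(-49 + 13552\right) + \frac{1}{118}\right) \frac{1}{3428} = \left(13503 + \frac{1}{118}\right) \frac{1}{3428} = \frac{1593355}{118} \cdot \frac{1}{3428} = \frac{1593355}{404504}$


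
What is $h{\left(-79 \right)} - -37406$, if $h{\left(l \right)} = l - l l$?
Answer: $31086$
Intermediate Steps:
$h{\left(l \right)} = l - l^{2}$
$h{\left(-79 \right)} - -37406 = - 79 \left(1 - -79\right) - -37406 = - 79 \left(1 + 79\right) + 37406 = \left(-79\right) 80 + 37406 = -6320 + 37406 = 31086$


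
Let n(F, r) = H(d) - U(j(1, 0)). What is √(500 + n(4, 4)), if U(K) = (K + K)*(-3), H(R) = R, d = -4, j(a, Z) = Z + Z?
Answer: 4*√31 ≈ 22.271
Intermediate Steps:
j(a, Z) = 2*Z
U(K) = -6*K (U(K) = (2*K)*(-3) = -6*K)
n(F, r) = -4 (n(F, r) = -4 - (-6)*2*0 = -4 - (-6)*0 = -4 - 1*0 = -4 + 0 = -4)
√(500 + n(4, 4)) = √(500 - 4) = √496 = 4*√31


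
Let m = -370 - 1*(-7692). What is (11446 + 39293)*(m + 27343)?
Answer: 1758867435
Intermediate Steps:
m = 7322 (m = -370 + 7692 = 7322)
(11446 + 39293)*(m + 27343) = (11446 + 39293)*(7322 + 27343) = 50739*34665 = 1758867435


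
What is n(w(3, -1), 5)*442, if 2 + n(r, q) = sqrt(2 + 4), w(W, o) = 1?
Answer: -884 + 442*sqrt(6) ≈ 198.67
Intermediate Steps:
n(r, q) = -2 + sqrt(6) (n(r, q) = -2 + sqrt(2 + 4) = -2 + sqrt(6))
n(w(3, -1), 5)*442 = (-2 + sqrt(6))*442 = -884 + 442*sqrt(6)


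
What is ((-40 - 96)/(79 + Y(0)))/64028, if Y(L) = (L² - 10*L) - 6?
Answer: -34/1168511 ≈ -2.9097e-5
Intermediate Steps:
Y(L) = -6 + L² - 10*L
((-40 - 96)/(79 + Y(0)))/64028 = ((-40 - 96)/(79 + (-6 + 0² - 10*0)))/64028 = (-136/(79 + (-6 + 0 + 0)))*(1/64028) = (-136/(79 - 6))*(1/64028) = (-136/73)*(1/64028) = ((1/73)*(-136))*(1/64028) = -136/73*1/64028 = -34/1168511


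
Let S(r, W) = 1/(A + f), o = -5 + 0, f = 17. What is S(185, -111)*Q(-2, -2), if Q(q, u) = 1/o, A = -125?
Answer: 1/540 ≈ 0.0018519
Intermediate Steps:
o = -5
S(r, W) = -1/108 (S(r, W) = 1/(-125 + 17) = 1/(-108) = -1/108)
Q(q, u) = -1/5 (Q(q, u) = 1/(-5) = -1/5)
S(185, -111)*Q(-2, -2) = -1/108*(-1/5) = 1/540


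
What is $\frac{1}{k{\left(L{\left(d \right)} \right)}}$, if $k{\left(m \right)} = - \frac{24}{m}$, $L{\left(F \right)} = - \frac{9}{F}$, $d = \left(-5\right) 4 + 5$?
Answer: $- \frac{1}{40} \approx -0.025$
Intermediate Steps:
$d = -15$ ($d = -20 + 5 = -15$)
$\frac{1}{k{\left(L{\left(d \right)} \right)}} = \frac{1}{\left(-24\right) \frac{1}{\left(-9\right) \frac{1}{-15}}} = \frac{1}{\left(-24\right) \frac{1}{\left(-9\right) \left(- \frac{1}{15}\right)}} = \frac{1}{\left(-24\right) \frac{1}{\frac{3}{5}}} = \frac{1}{\left(-24\right) \frac{5}{3}} = \frac{1}{-40} = - \frac{1}{40}$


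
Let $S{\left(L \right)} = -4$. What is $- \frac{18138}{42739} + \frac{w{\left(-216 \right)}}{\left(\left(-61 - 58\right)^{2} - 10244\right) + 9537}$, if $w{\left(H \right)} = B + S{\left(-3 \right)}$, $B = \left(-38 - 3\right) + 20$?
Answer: $- \frac{245097127}{575010506} \approx -0.42625$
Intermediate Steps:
$B = -21$ ($B = -41 + 20 = -21$)
$w{\left(H \right)} = -25$ ($w{\left(H \right)} = -21 - 4 = -25$)
$- \frac{18138}{42739} + \frac{w{\left(-216 \right)}}{\left(\left(-61 - 58\right)^{2} - 10244\right) + 9537} = - \frac{18138}{42739} - \frac{25}{\left(\left(-61 - 58\right)^{2} - 10244\right) + 9537} = \left(-18138\right) \frac{1}{42739} - \frac{25}{\left(\left(-119\right)^{2} - 10244\right) + 9537} = - \frac{18138}{42739} - \frac{25}{\left(14161 - 10244\right) + 9537} = - \frac{18138}{42739} - \frac{25}{3917 + 9537} = - \frac{18138}{42739} - \frac{25}{13454} = - \frac{245097127}{575010506}$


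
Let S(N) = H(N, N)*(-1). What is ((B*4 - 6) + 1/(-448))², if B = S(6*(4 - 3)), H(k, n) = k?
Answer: 180660481/200704 ≈ 900.13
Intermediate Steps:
S(N) = -N (S(N) = N*(-1) = -N)
B = -6 (B = -6*(4 - 3) = -6 ≈ -6.0000)
((B*4 - 6) + 1/(-448))² = ((-6*4 - 6) + 1/(-448))² = ((-24 - 6) - 1/448)² = (-30 - 1/448)² = (-13441/448)² = 180660481/200704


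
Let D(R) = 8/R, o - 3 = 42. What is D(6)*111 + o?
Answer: 193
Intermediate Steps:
o = 45 (o = 3 + 42 = 45)
D(6)*111 + o = (8/6)*111 + 45 = (8*(⅙))*111 + 45 = (4/3)*111 + 45 = 148 + 45 = 193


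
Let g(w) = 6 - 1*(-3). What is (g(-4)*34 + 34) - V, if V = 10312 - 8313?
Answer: -1659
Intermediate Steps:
g(w) = 9 (g(w) = 6 + 3 = 9)
V = 1999
(g(-4)*34 + 34) - V = (9*34 + 34) - 1*1999 = (306 + 34) - 1999 = 340 - 1999 = -1659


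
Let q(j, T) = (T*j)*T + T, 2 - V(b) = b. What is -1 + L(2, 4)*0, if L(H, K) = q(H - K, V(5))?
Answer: -1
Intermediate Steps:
V(b) = 2 - b
q(j, T) = T + j*T² (q(j, T) = j*T² + T = T + j*T²)
L(H, K) = -3 - 9*K + 9*H (L(H, K) = (2 - 1*5)*(1 + (2 - 1*5)*(H - K)) = (2 - 5)*(1 + (2 - 5)*(H - K)) = -3*(1 - 3*(H - K)) = -3*(1 + (-3*H + 3*K)) = -3*(1 - 3*H + 3*K) = -3 - 9*K + 9*H)
-1 + L(2, 4)*0 = -1 + (-3 - 9*4 + 9*2)*0 = -1 + (-3 - 36 + 18)*0 = -1 - 21*0 = -1 + 0 = -1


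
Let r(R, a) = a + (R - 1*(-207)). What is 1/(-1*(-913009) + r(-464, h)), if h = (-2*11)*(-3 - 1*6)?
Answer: 1/912950 ≈ 1.0953e-6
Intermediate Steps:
h = 198 (h = -22*(-3 - 6) = -22*(-9) = 198)
r(R, a) = 207 + R + a (r(R, a) = a + (R + 207) = a + (207 + R) = 207 + R + a)
1/(-1*(-913009) + r(-464, h)) = 1/(-1*(-913009) + (207 - 464 + 198)) = 1/(913009 - 59) = 1/912950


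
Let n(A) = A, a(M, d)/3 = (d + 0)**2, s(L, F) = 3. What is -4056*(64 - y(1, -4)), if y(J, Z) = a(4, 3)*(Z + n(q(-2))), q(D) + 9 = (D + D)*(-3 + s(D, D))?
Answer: -1683240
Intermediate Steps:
a(M, d) = 3*d**2 (a(M, d) = 3*(d + 0)**2 = 3*d**2)
q(D) = -9 (q(D) = -9 + (D + D)*(-3 + 3) = -9 + (2*D)*0 = -9 + 0 = -9)
y(J, Z) = -243 + 27*Z (y(J, Z) = (3*3**2)*(Z - 9) = (3*9)*(-9 + Z) = 27*(-9 + Z) = -243 + 27*Z)
-4056*(64 - y(1, -4)) = -4056*(64 - (-243 + 27*(-4))) = -4056*(64 - (-243 - 108)) = -4056*(64 - 1*(-351)) = -4056*(64 + 351) = -4056*415 = -1683240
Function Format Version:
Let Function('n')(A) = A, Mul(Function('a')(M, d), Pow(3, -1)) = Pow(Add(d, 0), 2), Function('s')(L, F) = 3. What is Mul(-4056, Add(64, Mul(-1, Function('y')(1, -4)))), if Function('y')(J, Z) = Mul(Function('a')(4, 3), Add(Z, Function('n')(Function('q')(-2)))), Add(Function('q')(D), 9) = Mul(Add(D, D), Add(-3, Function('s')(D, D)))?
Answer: -1683240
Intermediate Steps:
Function('a')(M, d) = Mul(3, Pow(d, 2)) (Function('a')(M, d) = Mul(3, Pow(Add(d, 0), 2)) = Mul(3, Pow(d, 2)))
Function('q')(D) = -9 (Function('q')(D) = Add(-9, Mul(Add(D, D), Add(-3, 3))) = Add(-9, Mul(Mul(2, D), 0)) = Add(-9, 0) = -9)
Function('y')(J, Z) = Add(-243, Mul(27, Z)) (Function('y')(J, Z) = Mul(Mul(3, Pow(3, 2)), Add(Z, -9)) = Mul(Mul(3, 9), Add(-9, Z)) = Mul(27, Add(-9, Z)) = Add(-243, Mul(27, Z)))
Mul(-4056, Add(64, Mul(-1, Function('y')(1, -4)))) = Mul(-4056, Add(64, Mul(-1, Add(-243, Mul(27, -4))))) = Mul(-4056, Add(64, Mul(-1, Add(-243, -108)))) = Mul(-4056, Add(64, Mul(-1, -351))) = Mul(-4056, Add(64, 351)) = Mul(-4056, 415) = -1683240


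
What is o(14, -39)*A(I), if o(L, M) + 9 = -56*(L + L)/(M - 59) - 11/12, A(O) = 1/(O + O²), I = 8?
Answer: 73/864 ≈ 0.084491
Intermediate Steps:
o(L, M) = -119/12 - 112*L/(-59 + M) (o(L, M) = -9 + (-56*(L + L)/(M - 59) - 11/12) = -9 + (-56*2*L/(-59 + M) - 11*1/12) = -9 + (-56*2*L/(-59 + M) - 11/12) = -9 + (-112*L/(-59 + M) - 11/12) = -9 + (-11/12 - 112*L/(-59 + M)) = -119/12 - 112*L/(-59 + M))
o(14, -39)*A(I) = (7*(1003 - 192*14 - 17*(-39))/(12*(-59 - 39)))*(1/(8*(1 + 8))) = ((7/12)*(1003 - 2688 + 663)/(-98))*((⅛)/9) = ((7/12)*(-1/98)*(-1022))*((⅛)*(⅑)) = (73/12)*(1/72) = 73/864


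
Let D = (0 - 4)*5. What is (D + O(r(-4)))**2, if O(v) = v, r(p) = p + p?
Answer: 784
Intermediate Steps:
r(p) = 2*p
D = -20 (D = -4*5 = -20)
(D + O(r(-4)))**2 = (-20 + 2*(-4))**2 = (-20 - 8)**2 = (-28)**2 = 784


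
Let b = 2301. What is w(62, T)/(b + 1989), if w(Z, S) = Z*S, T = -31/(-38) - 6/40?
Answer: 713/74100 ≈ 0.0096221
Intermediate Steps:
T = 253/380 (T = -31*(-1/38) - 6*1/40 = 31/38 - 3/20 = 253/380 ≈ 0.66579)
w(Z, S) = S*Z
w(62, T)/(b + 1989) = ((253/380)*62)/(2301 + 1989) = (7843/190)/4290 = (7843/190)*(1/4290) = 713/74100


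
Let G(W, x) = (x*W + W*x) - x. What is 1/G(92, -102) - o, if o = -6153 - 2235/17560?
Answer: 201684102983/32777496 ≈ 6153.1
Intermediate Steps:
G(W, x) = -x + 2*W*x (G(W, x) = (W*x + W*x) - x = 2*W*x - x = -x + 2*W*x)
o = -21609783/3512 (o = -6153 - 2235/17560 = -6153 - 1*447/3512 = -6153 - 447/3512 = -21609783/3512 ≈ -6153.1)
1/G(92, -102) - o = 1/(-102*(-1 + 2*92)) - 1*(-21609783/3512) = 1/(-102*(-1 + 184)) + 21609783/3512 = 1/(-102*183) + 21609783/3512 = 1/(-18666) + 21609783/3512 = -1/18666 + 21609783/3512 = 201684102983/32777496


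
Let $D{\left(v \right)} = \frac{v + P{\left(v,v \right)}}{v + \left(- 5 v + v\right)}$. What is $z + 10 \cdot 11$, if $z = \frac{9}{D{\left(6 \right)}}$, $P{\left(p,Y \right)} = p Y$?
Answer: $\frac{743}{7} \approx 106.14$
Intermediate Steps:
$P{\left(p,Y \right)} = Y p$
$D{\left(v \right)} = - \frac{v + v^{2}}{3 v}$ ($D{\left(v \right)} = \frac{v + v v}{v + \left(- 5 v + v\right)} = \frac{v + v^{2}}{v - 4 v} = \frac{v + v^{2}}{\left(-3\right) v} = \left(v + v^{2}\right) \left(- \frac{1}{3 v}\right) = - \frac{v + v^{2}}{3 v}$)
$z = - \frac{27}{7}$ ($z = \frac{9}{- \frac{1}{3} - 2} = \frac{9}{- \frac{7}{3}} = 9 \left(- \frac{3}{7}\right) = - \frac{27}{7} \approx -3.8571$)
$z + 10 \cdot 11 = - \frac{27}{7} + 10 \cdot 11 = - \frac{27}{7} + 110 = \frac{743}{7}$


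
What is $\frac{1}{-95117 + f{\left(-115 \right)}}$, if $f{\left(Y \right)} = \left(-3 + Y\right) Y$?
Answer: $- \frac{1}{81547} \approx -1.2263 \cdot 10^{-5}$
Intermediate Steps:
$f{\left(Y \right)} = Y \left(-3 + Y\right)$
$\frac{1}{-95117 + f{\left(-115 \right)}} = \frac{1}{-95117 - 115 \left(-3 - 115\right)} = \frac{1}{-95117 - -13570} = \frac{1}{-95117 + 13570} = \frac{1}{-81547} = - \frac{1}{81547}$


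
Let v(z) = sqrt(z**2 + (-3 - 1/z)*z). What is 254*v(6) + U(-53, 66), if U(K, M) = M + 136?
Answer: 202 + 254*sqrt(17) ≈ 1249.3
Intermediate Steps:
v(z) = sqrt(z**2 + z*(-3 - 1/z))
U(K, M) = 136 + M
254*v(6) + U(-53, 66) = 254*sqrt(-1 + 6**2 - 3*6) + (136 + 66) = 254*sqrt(-1 + 36 - 18) + 202 = 254*sqrt(17) + 202 = 202 + 254*sqrt(17)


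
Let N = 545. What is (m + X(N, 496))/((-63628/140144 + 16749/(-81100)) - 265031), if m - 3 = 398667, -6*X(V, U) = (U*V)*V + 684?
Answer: 3217309755762925/35299976010153 ≈ 91.142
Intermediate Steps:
X(V, U) = -114 - U*V²/6 (X(V, U) = -((U*V)*V + 684)/6 = -(U*V² + 684)/6 = -(684 + U*V²)/6 = -114 - U*V²/6)
m = 398670 (m = 3 + 398667 = 398670)
(m + X(N, 496))/((-63628/140144 + 16749/(-81100)) - 265031) = (398670 + (-114 - ⅙*496*545²))/((-63628/140144 + 16749/(-81100)) - 265031) = (398670 + (-114 - ⅙*496*297025))/((-63628*1/140144 + 16749*(-1/81100)) - 265031) = (398670 + (-114 - 73662200/3))/((-15907/35036 - 16749/81100) - 265031) = (398670 - 73662542/3)/(-117304729/177588725 - 265031) = -72466532/(3*(-47066634680204/177588725)) = -72466532/3*(-177588725/47066634680204) = 3217309755762925/35299976010153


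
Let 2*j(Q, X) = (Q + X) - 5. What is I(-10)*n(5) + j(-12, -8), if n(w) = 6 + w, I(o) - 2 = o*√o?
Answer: 19/2 - 110*I*√10 ≈ 9.5 - 347.85*I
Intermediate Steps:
I(o) = 2 + o^(3/2) (I(o) = 2 + o*√o = 2 + o^(3/2))
j(Q, X) = -5/2 + Q/2 + X/2 (j(Q, X) = ((Q + X) - 5)/2 = (-5 + Q + X)/2 = -5/2 + Q/2 + X/2)
I(-10)*n(5) + j(-12, -8) = (2 + (-10)^(3/2))*(6 + 5) + (-5/2 + (½)*(-12) + (½)*(-8)) = (2 - 10*I*√10)*11 + (-5/2 - 6 - 4) = (22 - 110*I*√10) - 25/2 = 19/2 - 110*I*√10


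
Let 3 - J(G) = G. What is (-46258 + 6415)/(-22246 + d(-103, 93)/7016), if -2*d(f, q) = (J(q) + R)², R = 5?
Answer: 559076976/312163097 ≈ 1.7910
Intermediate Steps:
J(G) = 3 - G
d(f, q) = -(8 - q)²/2 (d(f, q) = -((3 - q) + 5)²/2 = -(8 - q)²/2)
(-46258 + 6415)/(-22246 + d(-103, 93)/7016) = (-46258 + 6415)/(-22246 - (-8 + 93)²/2/7016) = -39843/(-22246 - ½*85²*(1/7016)) = -39843/(-22246 - ½*7225*(1/7016)) = -39843/(-22246 - 7225/2*1/7016) = -39843/(-22246 - 7225/14032) = -39843/(-312163097/14032) = -39843*(-14032/312163097) = 559076976/312163097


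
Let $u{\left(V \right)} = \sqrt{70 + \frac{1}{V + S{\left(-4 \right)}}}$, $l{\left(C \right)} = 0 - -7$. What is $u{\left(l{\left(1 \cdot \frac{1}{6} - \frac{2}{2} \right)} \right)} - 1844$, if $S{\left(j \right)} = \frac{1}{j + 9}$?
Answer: $-1844 + \frac{5 \sqrt{101}}{6} \approx -1835.6$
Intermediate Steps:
$S{\left(j \right)} = \frac{1}{9 + j}$
$l{\left(C \right)} = 7$ ($l{\left(C \right)} = 0 + 7 = 7$)
$u{\left(V \right)} = \sqrt{70 + \frac{1}{\frac{1}{5} + V}}$ ($u{\left(V \right)} = \sqrt{70 + \frac{1}{V + \frac{1}{9 - 4}}} = \sqrt{70 + \frac{1}{V + \frac{1}{5}}} = \sqrt{70 + \frac{1}{\frac{1}{5} + V}}$)
$u{\left(l{\left(1 \cdot \frac{1}{6} - \frac{2}{2} \right)} \right)} - 1844 = 5 \sqrt{\frac{3 + 14 \cdot 7}{1 + 5 \cdot 7}} - 1844 = 5 \sqrt{\frac{3 + 98}{1 + 35}} - 1844 = 5 \sqrt{\frac{1}{36} \cdot 101} - 1844 = 5 \sqrt{\frac{101}{36}} - 1844 = 5 \frac{\sqrt{101}}{6} - 1844 = \frac{5 \sqrt{101}}{6} - 1844 = -1844 + \frac{5 \sqrt{101}}{6}$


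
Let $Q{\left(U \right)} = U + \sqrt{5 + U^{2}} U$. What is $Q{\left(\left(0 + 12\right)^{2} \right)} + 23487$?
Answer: $23631 + 144 \sqrt{20741} \approx 44370.0$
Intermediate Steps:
$Q{\left(U \right)} = U + U \sqrt{5 + U^{2}}$
$Q{\left(\left(0 + 12\right)^{2} \right)} + 23487 = \left(0 + 12\right)^{2} \left(1 + \sqrt{5 + \left(\left(0 + 12\right)^{2}\right)^{2}}\right) + 23487 = 12^{2} \left(1 + \sqrt{5 + \left(12^{2}\right)^{2}}\right) + 23487 = 144 \left(1 + \sqrt{5 + 144^{2}}\right) + 23487 = 144 \left(1 + \sqrt{5 + 20736}\right) + 23487 = 144 \left(1 + \sqrt{20741}\right) + 23487 = \left(144 + 144 \sqrt{20741}\right) + 23487 = 23631 + 144 \sqrt{20741}$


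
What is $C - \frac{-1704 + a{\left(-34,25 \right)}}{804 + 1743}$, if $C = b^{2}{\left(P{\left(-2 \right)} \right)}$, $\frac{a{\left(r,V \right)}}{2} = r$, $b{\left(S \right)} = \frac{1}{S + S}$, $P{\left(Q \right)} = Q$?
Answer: $\frac{30899}{40752} \approx 0.75822$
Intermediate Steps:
$b{\left(S \right)} = \frac{1}{2 S}$
$a{\left(r,V \right)} = 2 r$
$C = \frac{1}{16}$ ($C = \left(\frac{1}{2 \left(-2\right)}\right)^{2} = \left(\frac{1}{2} \left(- \frac{1}{2}\right)\right)^{2} = \left(- \frac{1}{4}\right)^{2} = \frac{1}{16} \approx 0.0625$)
$C - \frac{-1704 + a{\left(-34,25 \right)}}{804 + 1743} = \frac{1}{16} - \frac{-1704 + 2 \left(-34\right)}{804 + 1743} = \frac{1}{16} - \frac{-1704 - 68}{2547} = \frac{1}{16} - \left(-1772\right) \frac{1}{2547} = \frac{1}{16} - - \frac{1772}{2547} = \frac{1}{16} + \frac{1772}{2547} = \frac{30899}{40752}$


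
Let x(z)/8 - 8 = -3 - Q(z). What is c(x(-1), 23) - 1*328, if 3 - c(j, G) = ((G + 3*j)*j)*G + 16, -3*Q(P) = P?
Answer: -116261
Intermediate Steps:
Q(P) = -P/3
x(z) = 40 + 8*z/3 (x(z) = 64 + 8*(-3 - (-1)*z/3) = 64 + 8*(-3 + z/3) = 64 + (-24 + 8*z/3) = 40 + 8*z/3)
c(j, G) = -13 - G*j*(G + 3*j) (c(j, G) = 3 - (((G + 3*j)*j)*G + 16) = 3 - ((j*(G + 3*j))*G + 16) = 3 - (G*j*(G + 3*j) + 16) = 3 - (16 + G*j*(G + 3*j)) = 3 + (-16 - G*j*(G + 3*j)) = -13 - G*j*(G + 3*j))
c(x(-1), 23) - 1*328 = (-13 - 1*(40 + (8/3)*(-1))*23² - 3*23*(40 + (8/3)*(-1))²) - 1*328 = (-13 - 1*(40 - 8/3)*529 - 3*23*(40 - 8/3)²) - 328 = (-13 - 1*112/3*529 - 3*23*(112/3)²) - 328 = (-13 - 59248/3 - 3*23*12544/9) - 328 = (-13 - 59248/3 - 288512/3) - 328 = -115933 - 328 = -116261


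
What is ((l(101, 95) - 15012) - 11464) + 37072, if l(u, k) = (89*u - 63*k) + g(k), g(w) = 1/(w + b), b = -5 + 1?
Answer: 1237601/91 ≈ 13600.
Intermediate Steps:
b = -4
g(w) = 1/(-4 + w) (g(w) = 1/(w - 4) = 1/(-4 + w))
l(u, k) = 1/(-4 + k) - 63*k + 89*u (l(u, k) = (89*u - 63*k) + 1/(-4 + k) = (-63*k + 89*u) + 1/(-4 + k) = 1/(-4 + k) - 63*k + 89*u)
((l(101, 95) - 15012) - 11464) + 37072 = (((1 + (-4 + 95)*(-63*95 + 89*101))/(-4 + 95) - 15012) - 11464) + 37072 = (((1 + 91*(-5985 + 8989))/91 - 15012) - 11464) + 37072 = (((1 + 91*3004)/91 - 15012) - 11464) + 37072 = (((1 + 273364)/91 - 15012) - 11464) + 37072 = (((1/91)*273365 - 15012) - 11464) + 37072 = ((273365/91 - 15012) - 11464) + 37072 = (-1092727/91 - 11464) + 37072 = -2135951/91 + 37072 = 1237601/91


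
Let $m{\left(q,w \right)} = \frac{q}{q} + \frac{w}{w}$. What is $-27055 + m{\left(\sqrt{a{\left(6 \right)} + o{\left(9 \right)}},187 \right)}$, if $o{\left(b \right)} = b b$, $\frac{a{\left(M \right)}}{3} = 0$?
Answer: $-27053$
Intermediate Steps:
$a{\left(M \right)} = 0$ ($a{\left(M \right)} = 3 \cdot 0 = 0$)
$o{\left(b \right)} = b^{2}$
$m{\left(q,w \right)} = 2$ ($m{\left(q,w \right)} = 1 + 1 = 2$)
$-27055 + m{\left(\sqrt{a{\left(6 \right)} + o{\left(9 \right)}},187 \right)} = -27055 + 2 = -27053$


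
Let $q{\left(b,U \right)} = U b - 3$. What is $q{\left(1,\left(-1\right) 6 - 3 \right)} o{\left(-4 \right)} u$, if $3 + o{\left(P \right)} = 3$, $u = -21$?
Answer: $0$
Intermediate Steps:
$o{\left(P \right)} = 0$ ($o{\left(P \right)} = -3 + 3 = 0$)
$q{\left(b,U \right)} = -3 + U b$
$q{\left(1,\left(-1\right) 6 - 3 \right)} o{\left(-4 \right)} u = \left(-3 + \left(\left(-1\right) 6 - 3\right) 1\right) 0 \left(-21\right) = \left(-3 + \left(-6 - 3\right) 1\right) 0 \left(-21\right) = \left(-3 - 9\right) 0 \left(-21\right) = \left(-12\right) 0 \left(-21\right) = 0 \left(-21\right) = 0$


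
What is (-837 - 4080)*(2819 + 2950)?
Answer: -28366173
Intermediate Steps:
(-837 - 4080)*(2819 + 2950) = -4917*5769 = -28366173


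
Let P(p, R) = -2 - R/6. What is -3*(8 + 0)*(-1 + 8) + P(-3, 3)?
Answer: -341/2 ≈ -170.50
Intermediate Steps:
P(p, R) = -2 - R/6
-3*(8 + 0)*(-1 + 8) + P(-3, 3) = -3*(8 + 0)*(-1 + 8) + (-2 - ⅙*3) = -24*7 + (-2 - ½) = -3*56 - 5/2 = -168 - 5/2 = -341/2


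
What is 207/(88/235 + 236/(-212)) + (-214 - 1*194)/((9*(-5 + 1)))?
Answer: -2473907/9201 ≈ -268.87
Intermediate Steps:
207/(88/235 + 236/(-212)) + (-214 - 1*194)/((9*(-5 + 1))) = 207/(88*(1/235) + 236*(-1/212)) + (-214 - 194)/((9*(-4))) = 207/(88/235 - 59/53) - 408/(-36) = 207/(-9201/12455) - 408*(-1/36) = 207*(-12455/9201) + 34/3 = -859395/3067 + 34/3 = -2473907/9201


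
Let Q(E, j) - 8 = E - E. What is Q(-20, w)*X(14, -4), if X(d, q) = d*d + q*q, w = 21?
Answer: 1696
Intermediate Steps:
Q(E, j) = 8 (Q(E, j) = 8 + (E - E) = 8 + 0 = 8)
X(d, q) = d² + q²
Q(-20, w)*X(14, -4) = 8*(14² + (-4)²) = 8*(196 + 16) = 8*212 = 1696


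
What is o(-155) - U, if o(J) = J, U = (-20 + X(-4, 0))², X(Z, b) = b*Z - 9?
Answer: -996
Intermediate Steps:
X(Z, b) = -9 + Z*b (X(Z, b) = Z*b - 9 = -9 + Z*b)
U = 841 (U = (-20 + (-9 - 4*0))² = (-20 + (-9 + 0))² = (-20 - 9)² = (-29)² = 841)
o(-155) - U = -155 - 1*841 = -155 - 841 = -996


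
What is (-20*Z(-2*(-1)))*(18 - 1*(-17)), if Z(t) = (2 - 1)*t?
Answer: -1400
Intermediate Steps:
Z(t) = t (Z(t) = 1*t = t)
(-20*Z(-2*(-1)))*(18 - 1*(-17)) = (-(-40)*(-1))*(18 - 1*(-17)) = (-20*2)*(18 + 17) = -40*35 = -1400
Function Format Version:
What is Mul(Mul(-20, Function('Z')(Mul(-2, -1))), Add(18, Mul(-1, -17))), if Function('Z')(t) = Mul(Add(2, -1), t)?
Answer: -1400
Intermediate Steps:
Function('Z')(t) = t (Function('Z')(t) = Mul(1, t) = t)
Mul(Mul(-20, Function('Z')(Mul(-2, -1))), Add(18, Mul(-1, -17))) = Mul(Mul(-20, Mul(-2, -1)), Add(18, Mul(-1, -17))) = Mul(Mul(-20, 2), Add(18, 17)) = Mul(-40, 35) = -1400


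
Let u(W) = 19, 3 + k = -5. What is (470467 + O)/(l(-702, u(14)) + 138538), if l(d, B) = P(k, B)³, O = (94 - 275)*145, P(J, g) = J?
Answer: 222111/69013 ≈ 3.2184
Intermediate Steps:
k = -8 (k = -3 - 5 = -8)
O = -26245 (O = -181*145 = -26245)
l(d, B) = -512 (l(d, B) = (-8)³ = -512)
(470467 + O)/(l(-702, u(14)) + 138538) = (470467 - 26245)/(-512 + 138538) = 444222/138026 = 444222*(1/138026) = 222111/69013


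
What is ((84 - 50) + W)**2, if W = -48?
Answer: 196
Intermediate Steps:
((84 - 50) + W)**2 = ((84 - 50) - 48)**2 = (34 - 48)**2 = (-14)**2 = 196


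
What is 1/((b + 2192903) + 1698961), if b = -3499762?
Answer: 1/392102 ≈ 2.5504e-6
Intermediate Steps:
1/((b + 2192903) + 1698961) = 1/((-3499762 + 2192903) + 1698961) = 1/(-1306859 + 1698961) = 1/392102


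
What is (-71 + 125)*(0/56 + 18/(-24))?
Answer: -81/2 ≈ -40.500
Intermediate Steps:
(-71 + 125)*(0/56 + 18/(-24)) = 54*(0*(1/56) + 18*(-1/24)) = 54*(0 - ¾) = 54*(-¾) = -81/2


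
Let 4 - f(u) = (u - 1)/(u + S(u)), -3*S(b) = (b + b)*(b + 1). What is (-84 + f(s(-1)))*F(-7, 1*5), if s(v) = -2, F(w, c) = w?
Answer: 5663/10 ≈ 566.30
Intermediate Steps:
S(b) = -2*b*(1 + b)/3 (S(b) = -(b + b)*(b + 1)/3 = -2*b*(1 + b)/3)
f(u) = 4 - (-1 + u)/(u - 2*u*(1 + u)/3) (f(u) = 4 - (u - 1)/(u - 2*u*(1 + u)/3) = 4 - (-1 + u)/(u - 2*u*(1 + u)/3))
(-84 + f(s(-1)))*F(-7, 1*5) = (-84 + (-3 - 1*(-2) + 8*(-2)²)/((-2)*(-1 + 2*(-2))))*(-7) = (-84 - (-3 + 2 + 8*4)/(2*(-1 - 4)))*(-7) = (-84 - ½*(-3 + 2 + 32)/(-5))*(-7) = (-84 - ½*(-⅕)*31)*(-7) = (-84 + 31/10)*(-7) = -809/10*(-7) = 5663/10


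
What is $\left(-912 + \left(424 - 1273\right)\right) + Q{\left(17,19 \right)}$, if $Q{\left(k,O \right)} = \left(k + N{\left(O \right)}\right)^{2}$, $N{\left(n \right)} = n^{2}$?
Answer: $141123$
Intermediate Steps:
$Q{\left(k,O \right)} = \left(k + O^{2}\right)^{2}$
$\left(-912 + \left(424 - 1273\right)\right) + Q{\left(17,19 \right)} = \left(-912 + \left(424 - 1273\right)\right) + \left(17 + 19^{2}\right)^{2} = \left(-912 + \left(424 - 1273\right)\right) + \left(17 + 361\right)^{2} = \left(-912 - 849\right) + 378^{2} = -1761 + 142884 = 141123$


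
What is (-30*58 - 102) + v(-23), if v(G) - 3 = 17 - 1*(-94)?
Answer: -1728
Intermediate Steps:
v(G) = 114 (v(G) = 3 + (17 - 1*(-94)) = 3 + (17 + 94) = 3 + 111 = 114)
(-30*58 - 102) + v(-23) = (-30*58 - 102) + 114 = (-1740 - 102) + 114 = -1842 + 114 = -1728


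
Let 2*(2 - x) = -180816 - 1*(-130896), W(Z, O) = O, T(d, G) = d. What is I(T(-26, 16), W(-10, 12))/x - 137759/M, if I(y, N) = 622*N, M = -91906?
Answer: 2062363271/1147078786 ≈ 1.7979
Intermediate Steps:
x = 24962 (x = 2 - (-180816 - 1*(-130896))/2 = 2 - (-180816 + 130896)/2 = 2 - ½*(-49920) = 2 + 24960 = 24962)
I(T(-26, 16), W(-10, 12))/x - 137759/M = (622*12)/24962 - 137759/(-91906) = 7464*(1/24962) - 137759*(-1/91906) = 3732/12481 + 137759/91906 = 2062363271/1147078786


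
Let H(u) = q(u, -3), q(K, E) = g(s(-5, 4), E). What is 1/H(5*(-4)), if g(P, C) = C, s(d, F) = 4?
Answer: -1/3 ≈ -0.33333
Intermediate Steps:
q(K, E) = E
H(u) = -3
1/H(5*(-4)) = 1/(-3) = -1/3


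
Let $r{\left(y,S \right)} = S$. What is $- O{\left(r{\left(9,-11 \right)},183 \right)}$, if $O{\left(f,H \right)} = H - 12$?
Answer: $-171$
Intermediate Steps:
$O{\left(f,H \right)} = -12 + H$ ($O{\left(f,H \right)} = H - 12 = -12 + H$)
$- O{\left(r{\left(9,-11 \right)},183 \right)} = - (-12 + 183) = \left(-1\right) 171 = -171$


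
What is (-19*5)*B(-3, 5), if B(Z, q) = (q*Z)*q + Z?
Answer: 7410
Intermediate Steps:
B(Z, q) = Z + Z*q**2 (B(Z, q) = (Z*q)*q + Z = Z*q**2 + Z = Z + Z*q**2)
(-19*5)*B(-3, 5) = (-19*5)*(-3*(1 + 5**2)) = -(-285)*(1 + 25) = -(-285)*26 = -95*(-78) = 7410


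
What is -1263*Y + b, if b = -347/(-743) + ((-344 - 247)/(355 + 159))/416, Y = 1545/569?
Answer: -309969027297985/90397731008 ≈ -3428.9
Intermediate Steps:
Y = 1545/569 (Y = 1545*(1/569) = 1545/569 ≈ 2.7153)
b = 73757815/158871232 (b = -347*(-1/743) - 591/514*(1/416) = 347/743 - 591*1/514*(1/416) = 347/743 - 591/514*1/416 = 347/743 - 591/213824 = 73757815/158871232 ≈ 0.46426)
-1263*Y + b = -1263*1545/569 + 73757815/158871232 = -1951335/569 + 73757815/158871232 = -309969027297985/90397731008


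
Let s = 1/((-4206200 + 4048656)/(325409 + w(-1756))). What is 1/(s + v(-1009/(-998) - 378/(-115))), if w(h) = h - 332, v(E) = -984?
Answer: -157544/155346617 ≈ -0.0010141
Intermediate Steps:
w(h) = -332 + h
s = -323321/157544 (s = 1/((-4206200 + 4048656)/(325409 + (-332 - 1756))) = 1/(-157544/(325409 - 2088)) = 1/(-157544/323321) = -323321/157544 ≈ -2.0523)
1/(s + v(-1009/(-998) - 378/(-115))) = 1/(-323321/157544 - 984) = 1/(-155346617/157544) = -157544/155346617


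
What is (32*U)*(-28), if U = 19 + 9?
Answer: -25088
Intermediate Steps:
U = 28
(32*U)*(-28) = (32*28)*(-28) = 896*(-28) = -25088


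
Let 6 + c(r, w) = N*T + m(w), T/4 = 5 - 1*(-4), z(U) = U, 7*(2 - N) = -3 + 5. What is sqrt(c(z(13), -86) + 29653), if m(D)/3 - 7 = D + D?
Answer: 4*sqrt(89467)/7 ≈ 170.92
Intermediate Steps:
m(D) = 21 + 6*D (m(D) = 21 + 3*(D + D) = 21 + 3*(2*D) = 21 + 6*D)
N = 12/7 (N = 2 - (-3 + 5)/7 = 2 - 1/7*2 = 2 - 2/7 = 12/7 ≈ 1.7143)
T = 36 (T = 4*(5 - 1*(-4)) = 4*(5 + 4) = 4*9 = 36)
c(r, w) = 537/7 + 6*w (c(r, w) = -6 + ((12/7)*36 + (21 + 6*w)) = -6 + (432/7 + (21 + 6*w)) = -6 + (579/7 + 6*w) = 537/7 + 6*w)
sqrt(c(z(13), -86) + 29653) = sqrt((537/7 + 6*(-86)) + 29653) = sqrt((537/7 - 516) + 29653) = sqrt(-3075/7 + 29653) = sqrt(204496/7) = 4*sqrt(89467)/7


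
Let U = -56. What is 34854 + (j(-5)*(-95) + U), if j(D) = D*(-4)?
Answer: 32898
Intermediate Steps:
j(D) = -4*D
34854 + (j(-5)*(-95) + U) = 34854 + (-4*(-5)*(-95) - 56) = 34854 + (20*(-95) - 56) = 34854 + (-1900 - 56) = 34854 - 1956 = 32898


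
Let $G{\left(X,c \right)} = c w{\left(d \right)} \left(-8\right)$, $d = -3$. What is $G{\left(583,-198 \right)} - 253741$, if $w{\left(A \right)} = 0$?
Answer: $-253741$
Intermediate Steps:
$G{\left(X,c \right)} = 0$ ($G{\left(X,c \right)} = c 0 \left(-8\right) = 0 \left(-8\right) = 0$)
$G{\left(583,-198 \right)} - 253741 = 0 - 253741 = -253741$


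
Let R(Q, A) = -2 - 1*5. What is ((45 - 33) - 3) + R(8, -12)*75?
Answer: -516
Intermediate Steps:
R(Q, A) = -7 (R(Q, A) = -2 - 5 = -7)
((45 - 33) - 3) + R(8, -12)*75 = ((45 - 33) - 3) - 7*75 = (12 - 3) - 525 = 9 - 525 = -516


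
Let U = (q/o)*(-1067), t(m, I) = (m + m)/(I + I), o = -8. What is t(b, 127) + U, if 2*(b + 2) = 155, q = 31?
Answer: 4201383/1016 ≈ 4135.2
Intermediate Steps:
b = 151/2 (b = -2 + (½)*155 = -2 + 155/2 = 151/2 ≈ 75.500)
t(m, I) = m/I (t(m, I) = (2*m)/((2*I)) = (2*m)*(1/(2*I)) = m/I)
U = 33077/8 (U = (31/(-8))*(-1067) = (31*(-⅛))*(-1067) = -31/8*(-1067) = 33077/8 ≈ 4134.6)
t(b, 127) + U = (151/2)/127 + 33077/8 = (151/2)*(1/127) + 33077/8 = 151/254 + 33077/8 = 4201383/1016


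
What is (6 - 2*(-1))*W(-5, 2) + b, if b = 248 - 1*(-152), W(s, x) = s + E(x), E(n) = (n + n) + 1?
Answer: 400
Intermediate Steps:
E(n) = 1 + 2*n (E(n) = 2*n + 1 = 1 + 2*n)
W(s, x) = 1 + s + 2*x (W(s, x) = s + (1 + 2*x) = 1 + s + 2*x)
b = 400 (b = 248 + 152 = 400)
(6 - 2*(-1))*W(-5, 2) + b = (6 - 2*(-1))*(1 - 5 + 2*2) + 400 = (6 + 2)*(1 - 5 + 4) + 400 = 8*0 + 400 = 0 + 400 = 400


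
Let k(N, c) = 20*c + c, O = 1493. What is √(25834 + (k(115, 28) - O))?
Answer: √24929 ≈ 157.89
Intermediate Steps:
k(N, c) = 21*c
√(25834 + (k(115, 28) - O)) = √(25834 + (21*28 - 1*1493)) = √(25834 + (588 - 1493)) = √(25834 - 905) = √24929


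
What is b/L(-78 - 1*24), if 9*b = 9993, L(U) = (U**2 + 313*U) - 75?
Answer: -3331/64791 ≈ -0.051411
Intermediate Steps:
L(U) = -75 + U**2 + 313*U
b = 3331/3 (b = (1/9)*9993 = 3331/3 ≈ 1110.3)
b/L(-78 - 1*24) = 3331/(3*(-75 + (-78 - 1*24)**2 + 313*(-78 - 1*24))) = 3331/(3*(-75 + (-78 - 24)**2 + 313*(-78 - 24))) = 3331/(3*(-75 + (-102)**2 + 313*(-102))) = 3331/(3*(-75 + 10404 - 31926)) = (3331/3)/(-21597) = (3331/3)*(-1/21597) = -3331/64791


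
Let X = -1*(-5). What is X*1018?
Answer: 5090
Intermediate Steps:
X = 5
X*1018 = 5*1018 = 5090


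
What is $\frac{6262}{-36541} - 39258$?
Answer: $- \frac{1434532840}{36541} \approx -39258.0$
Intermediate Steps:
$\frac{6262}{-36541} - 39258 = 6262 \left(- \frac{1}{36541}\right) - 39258 = - \frac{6262}{36541} - 39258 = - \frac{1434532840}{36541}$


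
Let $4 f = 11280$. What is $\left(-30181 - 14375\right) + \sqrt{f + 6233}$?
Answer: $-44556 + \sqrt{9053} \approx -44461.0$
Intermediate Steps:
$f = 2820$ ($f = \frac{1}{4} \cdot 11280 = 2820$)
$\left(-30181 - 14375\right) + \sqrt{f + 6233} = \left(-30181 - 14375\right) + \sqrt{2820 + 6233} = -44556 + \sqrt{9053}$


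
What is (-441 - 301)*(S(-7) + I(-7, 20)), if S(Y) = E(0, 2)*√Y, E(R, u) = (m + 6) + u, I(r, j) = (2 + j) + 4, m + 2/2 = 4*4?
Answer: -19292 - 17066*I*√7 ≈ -19292.0 - 45152.0*I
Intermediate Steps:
m = 15 (m = -1 + 4*4 = -1 + 16 = 15)
I(r, j) = 6 + j
E(R, u) = 21 + u (E(R, u) = (15 + 6) + u = 21 + u)
S(Y) = 23*√Y (S(Y) = (21 + 2)*√Y = 23*√Y)
(-441 - 301)*(S(-7) + I(-7, 20)) = (-441 - 301)*(23*√(-7) + (6 + 20)) = -742*(23*(I*√7) + 26) = -742*(23*I*√7 + 26) = -742*(26 + 23*I*√7) = -19292 - 17066*I*√7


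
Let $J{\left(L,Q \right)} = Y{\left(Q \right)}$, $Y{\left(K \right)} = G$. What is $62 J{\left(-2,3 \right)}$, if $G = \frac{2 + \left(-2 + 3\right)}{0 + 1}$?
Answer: $186$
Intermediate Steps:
$G = 3$ ($G = \frac{2 + 1}{1} = 3 \cdot 1 = 3$)
$Y{\left(K \right)} = 3$
$J{\left(L,Q \right)} = 3$
$62 J{\left(-2,3 \right)} = 62 \cdot 3 = 186$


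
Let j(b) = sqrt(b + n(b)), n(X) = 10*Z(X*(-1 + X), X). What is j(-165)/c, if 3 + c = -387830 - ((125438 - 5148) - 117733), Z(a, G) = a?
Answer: -sqrt(30415)/130130 ≈ -0.0013402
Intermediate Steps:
n(X) = 10*X*(-1 + X) (n(X) = 10*(X*(-1 + X)) = 10*X*(-1 + X))
j(b) = sqrt(b + 10*b*(-1 + b))
c = -390390 (c = -3 + (-387830 - ((125438 - 5148) - 117733)) = -3 + (-387830 - (120290 - 117733)) = -3 + (-387830 - 1*2557) = -3 + (-387830 - 2557) = -3 - 390387 = -390390)
j(-165)/c = sqrt(-165*(-9 + 10*(-165)))/(-390390) = sqrt(-165*(-9 - 1650))*(-1/390390) = sqrt(-165*(-1659))*(-1/390390) = sqrt(273735)*(-1/390390) = (3*sqrt(30415))*(-1/390390) = -sqrt(30415)/130130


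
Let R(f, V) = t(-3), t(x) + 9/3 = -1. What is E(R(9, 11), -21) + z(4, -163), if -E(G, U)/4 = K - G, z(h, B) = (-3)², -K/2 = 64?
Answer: 505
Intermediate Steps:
t(x) = -4 (t(x) = -3 - 1 = -4)
K = -128 (K = -2*64 = -128)
R(f, V) = -4
z(h, B) = 9
E(G, U) = 512 + 4*G (E(G, U) = -4*(-128 - G) = 512 + 4*G)
E(R(9, 11), -21) + z(4, -163) = (512 + 4*(-4)) + 9 = (512 - 16) + 9 = 496 + 9 = 505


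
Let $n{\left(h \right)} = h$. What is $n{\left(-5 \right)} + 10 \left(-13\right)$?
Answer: $-135$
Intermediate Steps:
$n{\left(-5 \right)} + 10 \left(-13\right) = -5 + 10 \left(-13\right) = -5 - 130 = -135$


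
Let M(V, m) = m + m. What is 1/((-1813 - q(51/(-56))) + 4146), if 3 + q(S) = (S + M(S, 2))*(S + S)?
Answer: 1568/3671671 ≈ 0.00042705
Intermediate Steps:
M(V, m) = 2*m
q(S) = -3 + 2*S*(4 + S) (q(S) = -3 + (S + 2*2)*(S + S) = -3 + (S + 4)*(2*S) = -3 + (4 + S)*(2*S) = -3 + 2*S*(4 + S))
1/((-1813 - q(51/(-56))) + 4146) = 1/((-1813 - (-3 + 2*(51/(-56))² + 8*(51/(-56)))) + 4146) = 1/((-1813 - (-3 + 2*(51*(-1/56))² + 8*(51*(-1/56)))) + 4146) = 1/((-1813 - (-3 + 2*(-51/56)² + 8*(-51/56))) + 4146) = 1/((-1813 - (-3 + 2*(2601/3136) - 51/7)) + 4146) = 1/((-1813 - (-3 + 2601/1568 - 51/7)) + 4146) = 1/((-1813 - 1*(-13527/1568)) + 4146) = 1/((-1813 + 13527/1568) + 4146) = 1/(-2829257/1568 + 4146) = 1/(3671671/1568) = 1568/3671671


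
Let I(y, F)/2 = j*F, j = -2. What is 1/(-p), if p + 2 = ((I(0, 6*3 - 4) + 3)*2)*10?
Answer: 1/1062 ≈ 0.00094162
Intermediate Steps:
I(y, F) = -4*F (I(y, F) = 2*(-2*F) = -4*F)
p = -1062 (p = -2 + ((-4*(6*3 - 4) + 3)*2)*10 = -2 + ((-4*(18 - 4) + 3)*2)*10 = -2 + ((-4*14 + 3)*2)*10 = -2 + ((-56 + 3)*2)*10 = -2 - 53*2*10 = -2 - 106*10 = -2 - 1060 = -1062)
1/(-p) = 1/(-1*(-1062)) = 1/1062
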